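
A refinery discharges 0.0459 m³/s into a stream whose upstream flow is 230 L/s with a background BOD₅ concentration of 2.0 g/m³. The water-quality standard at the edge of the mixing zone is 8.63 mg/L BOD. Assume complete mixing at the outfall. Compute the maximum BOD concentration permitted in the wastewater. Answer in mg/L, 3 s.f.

230 L/s = 0.23 m³/s.
Mass balance: 8.63·0.2759 = 0.0459·Cₑ + 0.23·2.
Cₑ = (2.381 − 0.46) / 0.0459 = 41.85 mg/L.

41.9 mg/L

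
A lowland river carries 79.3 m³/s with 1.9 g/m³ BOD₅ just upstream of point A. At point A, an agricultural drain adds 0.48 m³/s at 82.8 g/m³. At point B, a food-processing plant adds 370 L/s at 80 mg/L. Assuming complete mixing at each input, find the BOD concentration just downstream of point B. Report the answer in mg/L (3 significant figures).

2.75 mg/L

After input A: C = (79.3·1.9 + 0.48·82.8) / 79.78 = 2.387 mg/L.
370 L/s = 0.37 m³/s.
After input B: C = (79.78·2.387 + 0.37·80) / 80.15 = 2.745 mg/L.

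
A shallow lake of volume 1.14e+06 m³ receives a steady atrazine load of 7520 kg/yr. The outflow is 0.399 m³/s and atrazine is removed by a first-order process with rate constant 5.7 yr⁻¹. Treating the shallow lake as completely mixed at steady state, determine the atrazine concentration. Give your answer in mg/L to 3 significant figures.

0.394 mg/L

Outflow Q = 0.399 m³/s × 3.156e+07 s/yr = 1.259e+07 m³/yr.
Steady-state CSTR mass balance: W = Q·C + k·V·C, so C = W/(Q + kV).
Q + kV = 1.259e+07 + 5.7·1.14e+06 = 1.909e+07 m³/yr.
C = 7520/1.909e+07 = 0.0003939 kg/m³ = 0.3939 mg/L.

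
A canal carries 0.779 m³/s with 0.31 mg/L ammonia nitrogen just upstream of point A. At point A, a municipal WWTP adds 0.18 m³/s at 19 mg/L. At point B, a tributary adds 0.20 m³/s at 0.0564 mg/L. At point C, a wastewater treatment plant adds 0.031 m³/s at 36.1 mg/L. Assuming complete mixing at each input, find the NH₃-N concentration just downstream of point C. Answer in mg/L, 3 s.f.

After input A: C = (0.779·0.31 + 0.18·19) / 0.959 = 3.818 mg/L.
After input B: C = (0.959·3.818 + 0.2·0.0564) / 1.159 = 3.169 mg/L.
After input C: C = (1.159·3.169 + 0.031·36.1) / 1.19 = 4.027 mg/L.

4.03 mg/L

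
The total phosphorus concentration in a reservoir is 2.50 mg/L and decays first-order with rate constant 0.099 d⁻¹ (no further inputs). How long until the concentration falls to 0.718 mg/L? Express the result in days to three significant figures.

12.6 d

t = ln(C₀/C)/k = ln(2.50/0.718)/0.099 = 1.248/0.099 = 12.6 d.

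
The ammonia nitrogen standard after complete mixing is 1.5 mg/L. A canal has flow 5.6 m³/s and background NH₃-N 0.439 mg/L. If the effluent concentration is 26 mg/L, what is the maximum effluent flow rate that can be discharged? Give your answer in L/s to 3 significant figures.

Mass balance at complete mixing: C_std·(Q_w + Q_r) = Q_w·C_e + Q_r·C_b.
Rearranging, Q_w = Q_r·(C_std − C_b)/(C_e − C_std) = 5.6·(1.5 − 0.439) / (26 − 1.5) = 0.2425 m³/s.
= 242.5 L/s.

243 L/s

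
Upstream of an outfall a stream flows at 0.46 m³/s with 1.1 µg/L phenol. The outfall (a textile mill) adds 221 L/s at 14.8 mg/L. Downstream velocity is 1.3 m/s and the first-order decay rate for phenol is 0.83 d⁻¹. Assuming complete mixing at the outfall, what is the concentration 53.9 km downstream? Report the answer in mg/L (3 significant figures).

3.23 mg/L

221 L/s = 0.221 m³/s.
1.1 µg/L = 0.0011 mg/L.
After complete mixing, C₀ = (0.221·14.8 + 0.46·0.0011) / 0.681 = 4.804 mg/L.
Travel time t = 5.39e+04 m / 1.3 m/s = 4.146e+04 s = 0.4799 d.
C = 4.804·exp(−0.83·0.4799) = 4.804·0.6715 = 3.225 mg/L.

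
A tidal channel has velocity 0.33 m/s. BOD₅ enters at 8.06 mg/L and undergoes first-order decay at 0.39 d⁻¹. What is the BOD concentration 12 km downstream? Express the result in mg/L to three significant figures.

Travel time t = 12 km / 0.33 m/s = 1.2e+04/0.33 = 3.636e+04 s = 0.4209 d.
First-order decay: C = 8.06·exp(−0.39·0.4209) = 8.06·0.8486 = 6.84 mg/L.

6.84 mg/L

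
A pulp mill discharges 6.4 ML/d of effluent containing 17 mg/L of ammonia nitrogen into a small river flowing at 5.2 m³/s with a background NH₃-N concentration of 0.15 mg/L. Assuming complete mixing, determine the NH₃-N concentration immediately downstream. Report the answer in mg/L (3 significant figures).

6.4 ML/d = 0.07407 m³/s.
By mass balance at complete mixing, C = (0.07407·17 + 5.2·0.15) / (0.07407 + 5.2) = 2.039/5.274 = 0.3867 mg/L.

0.387 mg/L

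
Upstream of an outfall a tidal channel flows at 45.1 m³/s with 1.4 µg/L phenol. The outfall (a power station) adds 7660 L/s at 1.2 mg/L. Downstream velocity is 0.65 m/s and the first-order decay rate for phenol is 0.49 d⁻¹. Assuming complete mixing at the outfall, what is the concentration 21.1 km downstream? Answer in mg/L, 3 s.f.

7660 L/s = 7.66 m³/s.
1.4 µg/L = 0.0014 mg/L.
After complete mixing, C₀ = (7.66·1.2 + 45.1·0.0014) / 52.76 = 0.1754 mg/L.
Travel time t = 2.11e+04 m / 0.65 m/s = 3.246e+04 s = 0.3757 d.
C = 0.1754·exp(−0.49·0.3757) = 0.1754·0.8319 = 0.1459 mg/L.

0.146 mg/L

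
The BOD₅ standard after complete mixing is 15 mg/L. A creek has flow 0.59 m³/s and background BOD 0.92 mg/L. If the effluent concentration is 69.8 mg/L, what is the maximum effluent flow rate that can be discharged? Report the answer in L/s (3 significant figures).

Mass balance at complete mixing: C_std·(Q_w + Q_r) = Q_w·C_e + Q_r·C_b.
Rearranging, Q_w = Q_r·(C_std − C_b)/(C_e − C_std) = 0.59·(15 − 0.92) / (69.8 − 15) = 0.1516 m³/s.
= 151.6 L/s.

152 L/s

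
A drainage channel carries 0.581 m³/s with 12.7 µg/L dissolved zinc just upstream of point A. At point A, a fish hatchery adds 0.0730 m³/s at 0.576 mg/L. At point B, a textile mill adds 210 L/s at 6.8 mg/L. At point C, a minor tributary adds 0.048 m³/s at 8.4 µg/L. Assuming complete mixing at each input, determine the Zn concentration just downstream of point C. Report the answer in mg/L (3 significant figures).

12.7 µg/L = 0.0127 mg/L.
After input A: C = (0.581·0.0127 + 0.073·0.576) / 0.654 = 0.07558 mg/L.
210 L/s = 0.21 m³/s.
After input B: C = (0.654·0.07558 + 0.21·6.8) / 0.864 = 1.71 mg/L.
8.4 µg/L = 0.0084 mg/L.
After input C: C = (0.864·1.71 + 0.048·0.0084) / 0.912 = 1.62 mg/L.

1.62 mg/L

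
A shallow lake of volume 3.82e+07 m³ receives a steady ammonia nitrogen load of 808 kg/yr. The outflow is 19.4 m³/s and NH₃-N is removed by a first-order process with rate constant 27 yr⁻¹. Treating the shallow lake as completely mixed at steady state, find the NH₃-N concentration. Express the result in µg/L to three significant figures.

Outflow Q = 19.4 m³/s × 3.156e+07 s/yr = 6.122e+08 m³/yr.
Steady-state CSTR mass balance: W = Q·C + k·V·C, so C = W/(Q + kV).
Q + kV = 6.122e+08 + 27·3.82e+07 = 1.644e+09 m³/yr.
C = 808/1.644e+09 = 4.916e-07 kg/m³ = 0.0004916 mg/L = 0.4916 µg/L.

0.492 µg/L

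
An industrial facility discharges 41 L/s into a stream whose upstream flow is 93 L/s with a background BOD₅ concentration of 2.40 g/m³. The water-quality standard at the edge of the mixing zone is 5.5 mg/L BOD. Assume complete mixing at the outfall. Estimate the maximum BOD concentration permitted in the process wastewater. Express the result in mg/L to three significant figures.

12.5 mg/L

41 L/s = 0.041 m³/s.
93 L/s = 0.093 m³/s.
Mass balance: 5.5·0.134 = 0.041·Cₑ + 0.093·2.4.
Cₑ = (0.737 − 0.2232) / 0.041 = 12.53 mg/L.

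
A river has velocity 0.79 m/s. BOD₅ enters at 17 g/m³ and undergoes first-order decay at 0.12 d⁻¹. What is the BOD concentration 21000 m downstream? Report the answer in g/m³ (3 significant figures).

Travel time t = 21000 m / 0.79 m/s = 2.1e+04/0.79 = 2.658e+04 s = 0.3077 d.
First-order decay: C = 17·exp(−0.12·0.3077) = 17·0.9638 = 16.38 g/m³.

16.4 g/m³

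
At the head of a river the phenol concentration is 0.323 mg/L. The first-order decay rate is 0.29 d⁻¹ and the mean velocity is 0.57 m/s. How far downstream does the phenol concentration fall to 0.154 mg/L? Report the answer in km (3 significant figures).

126 km

From C = C₀·e^(−kt), t = ln(C₀/C)/k = ln(0.323/0.154)/0.29 = 0.7407/0.29 = 2.554 d.
Distance = v·t = 0.57 m/s × 2.207e+05 s = 1.258e+05 m = 125.8 km.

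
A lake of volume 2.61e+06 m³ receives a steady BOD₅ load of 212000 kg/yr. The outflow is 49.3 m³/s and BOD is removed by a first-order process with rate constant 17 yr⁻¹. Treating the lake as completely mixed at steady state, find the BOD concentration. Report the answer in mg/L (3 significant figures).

Outflow Q = 49.3 m³/s × 3.156e+07 s/yr = 1.556e+09 m³/yr.
Steady-state CSTR mass balance: W = Q·C + k·V·C, so C = W/(Q + kV).
Q + kV = 1.556e+09 + 17·2.61e+06 = 1.6e+09 m³/yr.
C = 212000/1.6e+09 = 0.0001325 kg/m³ = 0.1325 mg/L.

0.132 mg/L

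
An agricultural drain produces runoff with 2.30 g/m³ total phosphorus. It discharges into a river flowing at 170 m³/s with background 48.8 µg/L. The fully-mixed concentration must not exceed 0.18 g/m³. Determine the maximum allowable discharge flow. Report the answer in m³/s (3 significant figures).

48.8 µg/L = 0.0488 mg/L.
Mass balance at complete mixing: C_std·(Q_w + Q_r) = Q_w·C_e + Q_r·C_b.
Rearranging, Q_w = Q_r·(C_std − C_b)/(C_e − C_std) = 170·(0.18 − 0.0488) / (2.3 − 0.18) = 10.52 m³/s.

10.5 m³/s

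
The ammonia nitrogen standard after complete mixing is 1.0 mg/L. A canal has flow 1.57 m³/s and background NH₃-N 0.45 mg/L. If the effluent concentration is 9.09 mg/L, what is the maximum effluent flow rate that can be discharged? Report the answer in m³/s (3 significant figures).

Mass balance at complete mixing: C_std·(Q_w + Q_r) = Q_w·C_e + Q_r·C_b.
Rearranging, Q_w = Q_r·(C_std − C_b)/(C_e − C_std) = 1.57·(1 − 0.45) / (9.09 − 1) = 0.1067 m³/s.

0.107 m³/s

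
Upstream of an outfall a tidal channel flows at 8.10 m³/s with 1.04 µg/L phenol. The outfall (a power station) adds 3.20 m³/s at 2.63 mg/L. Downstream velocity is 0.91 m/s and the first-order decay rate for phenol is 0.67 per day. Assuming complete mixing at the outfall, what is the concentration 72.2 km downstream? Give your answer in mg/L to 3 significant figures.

0.403 mg/L

1.04 µg/L = 0.00104 mg/L.
After complete mixing, C₀ = (3.2·2.63 + 8.1·0.00104) / 11.3 = 0.7455 mg/L.
Travel time t = 7.22e+04 m / 0.91 m/s = 7.934e+04 s = 0.9183 d.
C = 0.7455·exp(−0.67·0.9183) = 0.7455·0.5405 = 0.403 mg/L.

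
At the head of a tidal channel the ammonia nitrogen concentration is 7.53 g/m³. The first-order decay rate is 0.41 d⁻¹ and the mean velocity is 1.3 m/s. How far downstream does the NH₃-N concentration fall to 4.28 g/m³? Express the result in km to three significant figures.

155 km

From C = C₀·e^(−kt), t = ln(C₀/C)/k = ln(7.53/4.28)/0.41 = 0.5649/0.41 = 1.378 d.
Distance = v·t = 1.3 m/s × 1.191e+05 s = 1.548e+05 m = 154.8 km.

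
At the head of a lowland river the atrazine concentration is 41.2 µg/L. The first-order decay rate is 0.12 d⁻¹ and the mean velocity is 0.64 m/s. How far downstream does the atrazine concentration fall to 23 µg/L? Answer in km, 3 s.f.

269 km

From C = C₀·e^(−kt), t = ln(C₀/C)/k = ln(41.2/23)/0.12 = 0.5829/0.12 = 4.858 d.
Distance = v·t = 0.64 m/s × 4.197e+05 s = 2.686e+05 m = 268.6 km.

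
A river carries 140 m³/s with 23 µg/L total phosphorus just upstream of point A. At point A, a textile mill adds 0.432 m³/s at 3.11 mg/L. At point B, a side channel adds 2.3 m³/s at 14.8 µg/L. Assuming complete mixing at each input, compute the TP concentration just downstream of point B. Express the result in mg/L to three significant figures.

0.0322 mg/L

23 µg/L = 0.023 mg/L.
After input A: C = (140·0.023 + 0.432·3.11) / 140.4 = 0.0325 mg/L.
14.8 µg/L = 0.0148 mg/L.
After input B: C = (140.4·0.0325 + 2.3·0.0148) / 142.7 = 0.03221 mg/L.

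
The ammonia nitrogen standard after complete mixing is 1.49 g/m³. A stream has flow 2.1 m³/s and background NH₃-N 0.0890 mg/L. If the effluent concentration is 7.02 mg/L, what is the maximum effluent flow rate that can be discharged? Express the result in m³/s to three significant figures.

Mass balance at complete mixing: C_std·(Q_w + Q_r) = Q_w·C_e + Q_r·C_b.
Rearranging, Q_w = Q_r·(C_std − C_b)/(C_e − C_std) = 2.1·(1.49 − 0.089) / (7.02 − 1.49) = 0.532 m³/s.

0.532 m³/s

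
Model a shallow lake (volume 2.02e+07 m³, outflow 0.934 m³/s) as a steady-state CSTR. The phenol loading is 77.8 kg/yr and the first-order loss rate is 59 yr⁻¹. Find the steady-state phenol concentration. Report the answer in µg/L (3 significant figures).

Outflow Q = 0.934 m³/s × 3.156e+07 s/yr = 2.947e+07 m³/yr.
Steady-state CSTR mass balance: W = Q·C + k·V·C, so C = W/(Q + kV).
Q + kV = 2.947e+07 + 59·2.02e+07 = 1.221e+09 m³/yr.
C = 77.8/1.221e+09 = 6.37e-08 kg/m³ = 6.37e-05 mg/L = 0.0637 µg/L.

0.0637 µg/L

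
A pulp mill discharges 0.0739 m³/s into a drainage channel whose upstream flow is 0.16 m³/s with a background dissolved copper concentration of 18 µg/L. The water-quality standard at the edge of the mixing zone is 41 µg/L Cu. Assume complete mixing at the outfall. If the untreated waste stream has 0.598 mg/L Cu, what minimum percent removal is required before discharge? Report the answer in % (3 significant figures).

18 µg/L = 0.018 mg/L.
41 µg/L = 0.041 mg/L.
Mass balance: 0.041·0.2339 = 0.0739·Cₑ + 0.16·0.018.
Cₑ = (0.00959 − 0.00288) / 0.0739 = 0.0908 mg/L.
Required removal = 1 − 0.0908/0.598 = 84.82 %.

84.8 %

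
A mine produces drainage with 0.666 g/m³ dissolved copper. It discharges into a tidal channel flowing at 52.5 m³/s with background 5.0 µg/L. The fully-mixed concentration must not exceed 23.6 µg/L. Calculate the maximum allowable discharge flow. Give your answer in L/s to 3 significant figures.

5.0 µg/L = 0.005 mg/L.
23.6 µg/L = 0.0236 mg/L.
Mass balance at complete mixing: C_std·(Q_w + Q_r) = Q_w·C_e + Q_r·C_b.
Rearranging, Q_w = Q_r·(C_std − C_b)/(C_e − C_std) = 52.5·(0.0236 − 0.005) / (0.666 − 0.0236) = 1.52 m³/s.
= 1520 L/s.

1520 L/s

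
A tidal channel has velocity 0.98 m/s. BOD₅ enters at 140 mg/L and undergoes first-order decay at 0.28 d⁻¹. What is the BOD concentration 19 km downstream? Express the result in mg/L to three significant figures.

131 mg/L

Travel time t = 19 km / 0.98 m/s = 1.9e+04/0.98 = 1.939e+04 s = 0.2244 d.
First-order decay: C = 140·exp(−0.28·0.2244) = 140·0.9391 = 131.5 mg/L.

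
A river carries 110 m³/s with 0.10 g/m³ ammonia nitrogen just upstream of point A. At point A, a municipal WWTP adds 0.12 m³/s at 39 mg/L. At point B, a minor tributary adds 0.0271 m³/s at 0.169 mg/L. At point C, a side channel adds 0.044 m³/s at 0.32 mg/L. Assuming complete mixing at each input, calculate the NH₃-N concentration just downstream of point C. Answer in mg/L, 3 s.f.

After input A: C = (110·0.1 + 0.12·39) / 110.1 = 0.1424 mg/L.
After input B: C = (110.1·0.1424 + 0.0271·0.169) / 110.1 = 0.1424 mg/L.
After input C: C = (110.1·0.1424 + 0.044·0.32) / 110.2 = 0.1425 mg/L.

0.142 mg/L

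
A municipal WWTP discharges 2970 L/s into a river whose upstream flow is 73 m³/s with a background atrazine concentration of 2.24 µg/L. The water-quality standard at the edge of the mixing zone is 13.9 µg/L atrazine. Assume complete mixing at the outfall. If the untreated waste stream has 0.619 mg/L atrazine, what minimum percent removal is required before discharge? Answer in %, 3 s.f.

2970 L/s = 2.97 m³/s.
2.24 µg/L = 0.00224 mg/L.
13.9 µg/L = 0.0139 mg/L.
Mass balance: 0.0139·75.97 = 2.97·Cₑ + 73·0.00224.
Cₑ = (1.056 − 0.1635) / 2.97 = 0.3005 mg/L.
Required removal = 1 − 0.3005/0.619 = 51.46 %.

51.5 %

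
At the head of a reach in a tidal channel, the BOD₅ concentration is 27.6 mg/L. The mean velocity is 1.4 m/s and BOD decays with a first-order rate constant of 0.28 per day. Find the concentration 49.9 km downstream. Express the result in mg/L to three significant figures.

Travel time t = 49.9 km / 1.4 m/s = 4.99e+04/1.4 = 3.564e+04 s = 0.4125 d.
First-order decay: C = 27.6·exp(−0.28·0.4125) = 27.6·0.8909 = 24.59 mg/L.

24.6 mg/L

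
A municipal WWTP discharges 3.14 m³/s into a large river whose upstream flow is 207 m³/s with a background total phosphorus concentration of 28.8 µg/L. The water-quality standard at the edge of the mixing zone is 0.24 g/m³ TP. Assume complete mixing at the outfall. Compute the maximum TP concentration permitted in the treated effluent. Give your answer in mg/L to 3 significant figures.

28.8 µg/L = 0.0288 mg/L.
Mass balance: 0.24·210.1 = 3.14·Cₑ + 207·0.0288.
Cₑ = (50.43 − 5.962) / 3.14 = 14.16 mg/L.

14.2 mg/L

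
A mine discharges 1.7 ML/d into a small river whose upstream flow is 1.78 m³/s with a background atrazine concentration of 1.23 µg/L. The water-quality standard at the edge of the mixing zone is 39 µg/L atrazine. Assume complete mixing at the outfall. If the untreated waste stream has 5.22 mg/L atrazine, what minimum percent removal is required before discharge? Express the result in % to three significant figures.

33.8 %

1.7 ML/d = 0.01968 m³/s.
1.23 µg/L = 0.00123 mg/L.
39 µg/L = 0.039 mg/L.
Mass balance: 0.039·1.8 = 0.01968·Cₑ + 1.78·0.00123.
Cₑ = (0.07019 − 0.002189) / 0.01968 = 3.456 mg/L.
Required removal = 1 − 3.456/5.22 = 33.8 %.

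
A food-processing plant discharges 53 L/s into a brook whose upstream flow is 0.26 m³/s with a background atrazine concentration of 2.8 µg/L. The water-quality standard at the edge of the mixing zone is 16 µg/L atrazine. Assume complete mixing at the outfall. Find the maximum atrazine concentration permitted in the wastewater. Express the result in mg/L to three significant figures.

53 L/s = 0.053 m³/s.
2.8 µg/L = 0.0028 mg/L.
16 µg/L = 0.016 mg/L.
Mass balance: 0.016·0.313 = 0.053·Cₑ + 0.26·0.0028.
Cₑ = (0.005008 − 0.000728) / 0.053 = 0.08075 mg/L.

0.0808 mg/L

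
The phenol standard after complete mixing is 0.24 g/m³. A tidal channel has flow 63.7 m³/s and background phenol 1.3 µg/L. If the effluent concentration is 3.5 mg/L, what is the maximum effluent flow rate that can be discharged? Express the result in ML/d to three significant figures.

403 ML/d

1.3 µg/L = 0.0013 mg/L.
Mass balance at complete mixing: C_std·(Q_w + Q_r) = Q_w·C_e + Q_r·C_b.
Rearranging, Q_w = Q_r·(C_std − C_b)/(C_e − C_std) = 63.7·(0.24 − 0.0013) / (3.5 − 0.24) = 4.664 m³/s.
= 403 ML/d.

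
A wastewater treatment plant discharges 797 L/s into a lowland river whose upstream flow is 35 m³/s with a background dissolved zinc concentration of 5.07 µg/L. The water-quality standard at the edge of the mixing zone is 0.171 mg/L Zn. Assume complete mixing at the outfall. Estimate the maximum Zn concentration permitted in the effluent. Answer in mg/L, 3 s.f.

797 L/s = 0.797 m³/s.
5.07 µg/L = 0.00507 mg/L.
Mass balance: 0.171·35.8 = 0.797·Cₑ + 35·0.00507.
Cₑ = (6.121 − 0.1775) / 0.797 = 7.458 mg/L.

7.46 mg/L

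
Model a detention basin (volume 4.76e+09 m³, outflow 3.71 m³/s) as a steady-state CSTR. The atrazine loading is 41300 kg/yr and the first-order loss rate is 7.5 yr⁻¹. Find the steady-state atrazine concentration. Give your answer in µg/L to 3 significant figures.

Outflow Q = 3.71 m³/s × 3.156e+07 s/yr = 1.171e+08 m³/yr.
Steady-state CSTR mass balance: W = Q·C + k·V·C, so C = W/(Q + kV).
Q + kV = 1.171e+08 + 7.5·4.76e+09 = 3.582e+10 m³/yr.
C = 41300/3.582e+10 = 1.153e-06 kg/m³ = 0.001153 mg/L = 1.153 µg/L.

1.15 µg/L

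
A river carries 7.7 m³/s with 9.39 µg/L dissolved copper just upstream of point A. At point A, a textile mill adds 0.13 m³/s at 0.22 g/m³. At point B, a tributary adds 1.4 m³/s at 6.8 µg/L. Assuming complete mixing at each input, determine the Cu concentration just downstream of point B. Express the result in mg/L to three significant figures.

9.39 µg/L = 0.00939 mg/L.
After input A: C = (7.7·0.00939 + 0.13·0.22) / 7.83 = 0.01289 mg/L.
6.8 µg/L = 0.0068 mg/L.
After input B: C = (7.83·0.01289 + 1.4·0.0068) / 9.23 = 0.01196 mg/L.

0.0120 mg/L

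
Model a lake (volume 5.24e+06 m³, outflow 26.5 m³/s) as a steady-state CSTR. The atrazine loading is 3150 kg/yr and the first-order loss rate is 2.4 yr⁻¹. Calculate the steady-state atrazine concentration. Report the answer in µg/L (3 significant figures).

Outflow Q = 26.5 m³/s × 3.156e+07 s/yr = 8.363e+08 m³/yr.
Steady-state CSTR mass balance: W = Q·C + k·V·C, so C = W/(Q + kV).
Q + kV = 8.363e+08 + 2.4·5.24e+06 = 8.489e+08 m³/yr.
C = 3150/8.489e+08 = 3.711e-06 kg/m³ = 0.003711 mg/L = 3.711 µg/L.

3.71 µg/L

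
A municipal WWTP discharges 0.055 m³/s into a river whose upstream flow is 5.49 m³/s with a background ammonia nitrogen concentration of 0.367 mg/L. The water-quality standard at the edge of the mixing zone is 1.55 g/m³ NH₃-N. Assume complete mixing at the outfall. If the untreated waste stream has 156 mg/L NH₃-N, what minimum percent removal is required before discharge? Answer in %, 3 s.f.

Mass balance: 1.55·5.545 = 0.055·Cₑ + 5.49·0.367.
Cₑ = (8.595 − 2.015) / 0.055 = 119.6 mg/L.
Required removal = 1 − 119.6/156 = 23.31 %.

23.3 %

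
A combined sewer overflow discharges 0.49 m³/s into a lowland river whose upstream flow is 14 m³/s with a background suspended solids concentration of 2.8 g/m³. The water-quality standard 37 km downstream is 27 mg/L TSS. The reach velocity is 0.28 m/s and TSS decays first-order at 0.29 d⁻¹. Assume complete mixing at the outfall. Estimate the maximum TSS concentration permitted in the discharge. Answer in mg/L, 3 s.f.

1160 mg/L

Travel time to the compliance point: t = 3.7e+04/0.28 = 1.321e+05 s = 1.529 d; decay factor exp(−0.29·1.529) = 0.6418.
So the concentration just after mixing may be at most 27/0.6418 = 42.07 mg/L.
Mass balance: 42.07·14.49 = 0.49·Cₑ + 14·2.8.
Cₑ = (609.6 − 39.2) / 0.49 = 1164 mg/L.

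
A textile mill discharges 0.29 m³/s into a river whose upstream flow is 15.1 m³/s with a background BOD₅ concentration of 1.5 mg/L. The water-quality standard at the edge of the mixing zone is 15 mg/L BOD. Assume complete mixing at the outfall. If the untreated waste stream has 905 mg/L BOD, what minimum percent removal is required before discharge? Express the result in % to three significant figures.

20.7 %

Mass balance: 15·15.39 = 0.29·Cₑ + 15.1·1.5.
Cₑ = (230.8 − 22.65) / 0.29 = 717.9 mg/L.
Required removal = 1 − 717.9/905 = 20.67 %.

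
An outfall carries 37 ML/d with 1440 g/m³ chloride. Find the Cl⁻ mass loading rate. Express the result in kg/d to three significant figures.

53300 kg/d

37 ML/d = 0.4282 m³/s.
Mass flux = Q·C = 0.4282 m³/s × 1440 g/m³ = 616.7 g/s.
= 616.7 g/s × 86.4 = 5.328e+04 kg/d.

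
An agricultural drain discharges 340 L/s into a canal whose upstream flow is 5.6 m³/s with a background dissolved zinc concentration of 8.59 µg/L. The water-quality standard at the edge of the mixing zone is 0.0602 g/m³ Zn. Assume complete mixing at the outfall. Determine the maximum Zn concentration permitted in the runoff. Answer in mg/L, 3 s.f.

340 L/s = 0.34 m³/s.
8.59 µg/L = 0.00859 mg/L.
Mass balance: 0.0602·5.94 = 0.34·Cₑ + 5.6·0.00859.
Cₑ = (0.3576 − 0.0481) / 0.34 = 0.9102 mg/L.

0.910 mg/L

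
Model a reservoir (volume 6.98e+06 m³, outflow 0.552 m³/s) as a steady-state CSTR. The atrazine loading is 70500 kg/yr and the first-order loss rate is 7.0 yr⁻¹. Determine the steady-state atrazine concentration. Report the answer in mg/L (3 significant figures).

1.06 mg/L

Outflow Q = 0.552 m³/s × 3.156e+07 s/yr = 1.742e+07 m³/yr.
Steady-state CSTR mass balance: W = Q·C + k·V·C, so C = W/(Q + kV).
Q + kV = 1.742e+07 + 7.0·6.98e+06 = 6.628e+07 m³/yr.
C = 70500/6.628e+07 = 0.001064 kg/m³ = 1.064 mg/L.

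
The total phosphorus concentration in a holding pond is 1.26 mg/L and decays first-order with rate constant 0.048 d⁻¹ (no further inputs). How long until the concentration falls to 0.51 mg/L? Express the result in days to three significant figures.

t = ln(C₀/C)/k = ln(1.26/0.51)/0.048 = 0.9045/0.048 = 18.84 d.

18.8 d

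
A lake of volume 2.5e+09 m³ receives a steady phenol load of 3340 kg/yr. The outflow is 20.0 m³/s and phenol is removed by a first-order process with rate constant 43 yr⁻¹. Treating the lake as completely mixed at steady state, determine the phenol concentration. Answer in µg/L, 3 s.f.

Outflow Q = 20.0 m³/s × 3.156e+07 s/yr = 6.312e+08 m³/yr.
Steady-state CSTR mass balance: W = Q·C + k·V·C, so C = W/(Q + kV).
Q + kV = 6.312e+08 + 43·2.5e+09 = 1.081e+11 m³/yr.
C = 3340/1.081e+11 = 3.089e-08 kg/m³ = 3.089e-05 mg/L = 0.03089 µg/L.

0.0309 µg/L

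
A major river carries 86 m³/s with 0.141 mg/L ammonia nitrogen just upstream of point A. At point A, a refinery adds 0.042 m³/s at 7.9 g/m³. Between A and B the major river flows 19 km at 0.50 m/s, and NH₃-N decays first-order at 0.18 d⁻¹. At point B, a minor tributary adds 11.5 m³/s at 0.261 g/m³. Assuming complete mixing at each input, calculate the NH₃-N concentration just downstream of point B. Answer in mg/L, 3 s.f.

0.149 mg/L

After input A: C = (86·0.141 + 0.042·7.9) / 86.04 = 0.1448 mg/L.
Over the 19 km reach to input B (t = 3.8e+04 s = 0.4398 d), decay gives C = 0.1448·exp(−0.18·0.4398) = 0.1338 mg/L.
After input B: C = (86.04·0.1338 + 11.5·0.261) / 97.54 = 0.1488 mg/L.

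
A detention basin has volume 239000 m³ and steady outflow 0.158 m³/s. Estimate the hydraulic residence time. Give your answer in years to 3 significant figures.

Q = 0.158 m³/s × 3.156e+07 s/yr = 4.986e+06 m³/yr.
Hydraulic residence time τ = V/Q = 239000/4.986e+06 = 0.04793 yr.

0.0479 yr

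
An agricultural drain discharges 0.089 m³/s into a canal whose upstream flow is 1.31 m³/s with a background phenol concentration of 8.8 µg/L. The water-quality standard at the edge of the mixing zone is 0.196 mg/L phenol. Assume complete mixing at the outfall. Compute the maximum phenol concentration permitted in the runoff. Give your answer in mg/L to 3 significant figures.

8.8 µg/L = 0.0088 mg/L.
Mass balance: 0.196·1.399 = 0.089·Cₑ + 1.31·0.0088.
Cₑ = (0.2742 − 0.01153) / 0.089 = 2.951 mg/L.

2.95 mg/L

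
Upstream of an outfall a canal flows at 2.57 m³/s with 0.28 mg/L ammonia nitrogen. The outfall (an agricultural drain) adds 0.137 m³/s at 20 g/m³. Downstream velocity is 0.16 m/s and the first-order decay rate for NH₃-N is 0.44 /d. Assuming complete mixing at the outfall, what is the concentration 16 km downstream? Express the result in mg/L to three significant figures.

0.768 mg/L

After complete mixing, C₀ = (0.137·20 + 2.57·0.28) / 2.707 = 1.278 mg/L.
Travel time t = 1.6e+04 m / 0.16 m/s = 1e+05 s = 1.157 d.
C = 1.278·exp(−0.44·1.157) = 1.278·0.6009 = 0.768 mg/L.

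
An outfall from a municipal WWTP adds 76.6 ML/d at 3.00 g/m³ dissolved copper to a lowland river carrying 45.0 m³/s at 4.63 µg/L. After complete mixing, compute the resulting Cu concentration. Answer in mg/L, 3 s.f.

76.6 ML/d = 0.8866 m³/s.
4.63 µg/L = 0.00463 mg/L.
By mass balance at complete mixing, C = (0.8866·3 + 45·0.00463) / (0.8866 + 45) = 2.868/45.89 = 0.0625 mg/L.

0.0625 mg/L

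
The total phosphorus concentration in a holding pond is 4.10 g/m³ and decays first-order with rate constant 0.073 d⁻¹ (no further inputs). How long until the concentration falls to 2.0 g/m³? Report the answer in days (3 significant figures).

9.83 d

t = ln(C₀/C)/k = ln(4.10/2.0)/0.073 = 0.7178/0.073 = 9.833 d.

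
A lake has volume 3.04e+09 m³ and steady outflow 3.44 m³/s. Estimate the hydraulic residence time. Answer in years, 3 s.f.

28.0 yr

Q = 3.44 m³/s × 3.156e+07 s/yr = 1.086e+08 m³/yr.
Hydraulic residence time τ = V/Q = 3.04e+09/1.086e+08 = 28 yr.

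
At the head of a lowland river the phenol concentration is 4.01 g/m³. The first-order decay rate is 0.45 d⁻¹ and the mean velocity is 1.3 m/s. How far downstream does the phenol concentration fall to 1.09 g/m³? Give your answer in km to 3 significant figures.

325 km

From C = C₀·e^(−kt), t = ln(C₀/C)/k = ln(4.01/1.09)/0.45 = 1.303/0.45 = 2.895 d.
Distance = v·t = 1.3 m/s × 2.501e+05 s = 3.251e+05 m = 325.1 km.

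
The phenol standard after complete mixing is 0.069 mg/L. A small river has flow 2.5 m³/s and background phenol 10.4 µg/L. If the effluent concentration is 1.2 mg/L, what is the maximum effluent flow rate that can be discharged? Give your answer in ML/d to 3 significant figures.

10.4 µg/L = 0.0104 mg/L.
Mass balance at complete mixing: C_std·(Q_w + Q_r) = Q_w·C_e + Q_r·C_b.
Rearranging, Q_w = Q_r·(C_std − C_b)/(C_e − C_std) = 2.5·(0.069 − 0.0104) / (1.2 − 0.069) = 0.1295 m³/s.
= 11.19 ML/d.

11.2 ML/d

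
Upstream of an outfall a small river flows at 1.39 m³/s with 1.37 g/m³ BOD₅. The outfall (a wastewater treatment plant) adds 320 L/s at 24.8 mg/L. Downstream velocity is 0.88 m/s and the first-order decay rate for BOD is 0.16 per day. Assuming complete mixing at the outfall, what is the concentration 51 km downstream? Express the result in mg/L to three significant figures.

320 L/s = 0.32 m³/s.
After complete mixing, C₀ = (0.32·24.8 + 1.39·1.37) / 1.71 = 5.755 mg/L.
Travel time t = 5.1e+04 m / 0.88 m/s = 5.795e+04 s = 0.6708 d.
C = 5.755·exp(−0.16·0.6708) = 5.755·0.8982 = 5.169 mg/L.

5.17 mg/L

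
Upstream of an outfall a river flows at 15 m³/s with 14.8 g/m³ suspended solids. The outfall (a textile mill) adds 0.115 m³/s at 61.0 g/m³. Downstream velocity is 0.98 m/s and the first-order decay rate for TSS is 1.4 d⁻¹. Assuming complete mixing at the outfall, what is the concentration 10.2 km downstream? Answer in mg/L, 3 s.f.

After complete mixing, C₀ = (0.115·61 + 15·14.8) / 15.12 = 15.15 mg/L.
Travel time t = 1.02e+04 m / 0.98 m/s = 1.041e+04 s = 0.1205 d.
C = 15.15·exp(−1.4·0.1205) = 15.15·0.8448 = 12.8 mg/L.

12.8 mg/L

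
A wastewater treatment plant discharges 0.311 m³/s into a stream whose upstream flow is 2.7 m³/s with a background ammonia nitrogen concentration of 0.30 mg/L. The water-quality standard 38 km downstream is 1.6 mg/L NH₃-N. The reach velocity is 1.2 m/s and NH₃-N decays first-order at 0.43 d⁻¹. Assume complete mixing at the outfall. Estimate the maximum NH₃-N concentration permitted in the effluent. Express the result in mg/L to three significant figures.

Travel time to the compliance point: t = 3.8e+04/1.2 = 3.167e+04 s = 0.3665 d; decay factor exp(−0.43·0.3665) = 0.8542.
So the concentration just after mixing may be at most 1.6/0.8542 = 1.873 mg/L.
Mass balance: 1.873·3.011 = 0.311·Cₑ + 2.7·0.3.
Cₑ = (5.64 − 0.81) / 0.311 = 15.53 mg/L.

15.5 mg/L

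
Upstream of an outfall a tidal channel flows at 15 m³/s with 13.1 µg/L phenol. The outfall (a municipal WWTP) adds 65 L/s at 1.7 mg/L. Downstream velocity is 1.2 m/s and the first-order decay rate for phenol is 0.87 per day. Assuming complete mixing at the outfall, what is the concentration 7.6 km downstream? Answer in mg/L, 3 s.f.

65 L/s = 0.065 m³/s.
13.1 µg/L = 0.0131 mg/L.
After complete mixing, C₀ = (0.065·1.7 + 15·0.0131) / 15.06 = 0.02038 mg/L.
Travel time t = 7600 m / 1.2 m/s = 6333 s = 0.0733 d.
C = 0.02038·exp(−0.87·0.0733) = 0.02038·0.9382 = 0.01912 mg/L.

0.0191 mg/L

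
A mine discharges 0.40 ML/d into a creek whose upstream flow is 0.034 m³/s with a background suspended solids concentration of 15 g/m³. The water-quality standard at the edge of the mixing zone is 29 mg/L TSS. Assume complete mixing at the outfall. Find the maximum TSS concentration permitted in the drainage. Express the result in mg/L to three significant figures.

0.40 ML/d = 0.00463 m³/s.
Mass balance: 29·0.03863 = 0.00463·Cₑ + 0.034·15.
Cₑ = (1.12 − 0.51) / 0.00463 = 131.8 mg/L.

132 mg/L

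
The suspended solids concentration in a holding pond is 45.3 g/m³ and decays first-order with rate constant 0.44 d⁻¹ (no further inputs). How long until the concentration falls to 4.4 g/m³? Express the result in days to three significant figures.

t = ln(C₀/C)/k = ln(45.3/4.4)/0.44 = 2.332/0.44 = 5.299 d.

5.30 d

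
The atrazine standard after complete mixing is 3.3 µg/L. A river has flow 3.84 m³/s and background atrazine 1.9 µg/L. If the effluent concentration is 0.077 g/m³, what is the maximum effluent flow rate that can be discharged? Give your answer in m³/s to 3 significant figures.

1.9 µg/L = 0.0019 mg/L.
3.3 µg/L = 0.0033 mg/L.
Mass balance at complete mixing: C_std·(Q_w + Q_r) = Q_w·C_e + Q_r·C_b.
Rearranging, Q_w = Q_r·(C_std − C_b)/(C_e − C_std) = 3.84·(0.0033 − 0.0019) / (0.077 − 0.0033) = 0.07294 m³/s.

0.0729 m³/s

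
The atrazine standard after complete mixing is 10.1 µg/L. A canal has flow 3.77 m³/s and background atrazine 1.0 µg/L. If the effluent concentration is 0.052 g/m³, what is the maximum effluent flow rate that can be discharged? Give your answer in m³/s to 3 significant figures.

1.0 µg/L = 0.001 mg/L.
10.1 µg/L = 0.0101 mg/L.
Mass balance at complete mixing: C_std·(Q_w + Q_r) = Q_w·C_e + Q_r·C_b.
Rearranging, Q_w = Q_r·(C_std − C_b)/(C_e − C_std) = 3.77·(0.0101 − 0.001) / (0.052 − 0.0101) = 0.8188 m³/s.

0.819 m³/s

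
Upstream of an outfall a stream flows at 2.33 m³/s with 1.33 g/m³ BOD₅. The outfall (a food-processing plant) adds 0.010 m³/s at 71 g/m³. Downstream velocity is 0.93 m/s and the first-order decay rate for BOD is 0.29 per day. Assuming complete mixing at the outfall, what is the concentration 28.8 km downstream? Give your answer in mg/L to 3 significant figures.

After complete mixing, C₀ = (0.01·71 + 2.33·1.33) / 2.34 = 1.628 mg/L.
Travel time t = 2.88e+04 m / 0.93 m/s = 3.097e+04 s = 0.3584 d.
C = 1.628·exp(−0.29·0.3584) = 1.628·0.9013 = 1.467 mg/L.

1.47 mg/L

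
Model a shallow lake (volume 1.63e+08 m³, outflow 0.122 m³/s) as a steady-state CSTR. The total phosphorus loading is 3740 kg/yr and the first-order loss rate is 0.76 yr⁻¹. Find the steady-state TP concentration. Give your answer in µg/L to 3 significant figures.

Outflow Q = 0.122 m³/s × 3.156e+07 s/yr = 3.85e+06 m³/yr.
Steady-state CSTR mass balance: W = Q·C + k·V·C, so C = W/(Q + kV).
Q + kV = 3.85e+06 + 0.76·1.63e+08 = 1.277e+08 m³/yr.
C = 3740/1.277e+08 = 2.928e-05 kg/m³ = 0.02928 mg/L = 29.28 µg/L.

29.3 µg/L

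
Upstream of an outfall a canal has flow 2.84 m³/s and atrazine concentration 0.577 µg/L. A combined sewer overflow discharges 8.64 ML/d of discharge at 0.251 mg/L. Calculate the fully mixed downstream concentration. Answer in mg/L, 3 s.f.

8.64 ML/d = 0.1 m³/s.
0.577 µg/L = 0.000577 mg/L.
By mass balance at complete mixing, C = (0.1·0.251 + 2.84·0.000577) / (0.1 + 2.84) = 0.02674/2.94 = 0.009095 mg/L.

0.00909 mg/L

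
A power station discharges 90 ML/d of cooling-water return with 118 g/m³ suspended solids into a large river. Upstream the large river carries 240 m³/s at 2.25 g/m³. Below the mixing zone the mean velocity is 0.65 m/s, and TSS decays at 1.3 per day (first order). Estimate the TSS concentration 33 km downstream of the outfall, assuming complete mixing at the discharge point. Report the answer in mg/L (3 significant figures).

90 ML/d = 1.042 m³/s.
After complete mixing, C₀ = (1.042·118 + 240·2.25) / 241 = 2.75 mg/L.
Travel time t = 3.3e+04 m / 0.65 m/s = 5.077e+04 s = 0.5876 d.
C = 2.75·exp(−1.3·0.5876) = 2.75·0.4659 = 1.281 mg/L.

1.28 mg/L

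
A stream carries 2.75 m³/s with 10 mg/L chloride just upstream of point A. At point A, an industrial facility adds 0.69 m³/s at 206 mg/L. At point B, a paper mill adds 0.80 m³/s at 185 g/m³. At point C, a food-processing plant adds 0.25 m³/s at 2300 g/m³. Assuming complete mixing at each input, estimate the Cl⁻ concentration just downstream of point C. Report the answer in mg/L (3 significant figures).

199 mg/L

After input A: C = (2.75·10 + 0.69·206) / 3.44 = 49.31 mg/L.
After input B: C = (3.44·49.31 + 0.8·185) / 4.24 = 74.92 mg/L.
After input C: C = (4.24·74.92 + 0.25·2300) / 4.49 = 198.8 mg/L.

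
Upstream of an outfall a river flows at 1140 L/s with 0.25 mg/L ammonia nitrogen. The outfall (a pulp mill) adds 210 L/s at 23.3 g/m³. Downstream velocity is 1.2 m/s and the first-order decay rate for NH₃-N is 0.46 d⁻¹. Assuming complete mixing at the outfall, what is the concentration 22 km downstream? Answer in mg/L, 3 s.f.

210 L/s = 0.21 m³/s.
1140 L/s = 1.14 m³/s.
After complete mixing, C₀ = (0.21·23.3 + 1.14·0.25) / 1.35 = 3.836 mg/L.
Travel time t = 2.2e+04 m / 1.2 m/s = 1.833e+04 s = 0.2122 d.
C = 3.836·exp(−0.46·0.2122) = 3.836·0.907 = 3.479 mg/L.

3.48 mg/L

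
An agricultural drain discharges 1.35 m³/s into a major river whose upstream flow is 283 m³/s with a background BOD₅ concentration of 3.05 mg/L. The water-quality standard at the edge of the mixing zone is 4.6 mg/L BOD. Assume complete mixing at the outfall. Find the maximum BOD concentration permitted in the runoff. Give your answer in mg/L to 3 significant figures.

Mass balance: 4.6·284.4 = 1.35·Cₑ + 283·3.05.
Cₑ = (1308 − 863.1) / 1.35 = 329.5 mg/L.

330 mg/L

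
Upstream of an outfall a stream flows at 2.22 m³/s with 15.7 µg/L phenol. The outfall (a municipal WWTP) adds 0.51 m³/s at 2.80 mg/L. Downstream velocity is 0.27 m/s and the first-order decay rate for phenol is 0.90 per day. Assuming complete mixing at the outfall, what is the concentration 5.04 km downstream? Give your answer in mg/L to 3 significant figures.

0.441 mg/L

15.7 µg/L = 0.0157 mg/L.
After complete mixing, C₀ = (0.51·2.8 + 2.22·0.0157) / 2.73 = 0.5358 mg/L.
Travel time t = 5040 m / 0.27 m/s = 1.867e+04 s = 0.216 d.
C = 0.5358·exp(−0.90·0.216) = 0.5358·0.8233 = 0.4412 mg/L.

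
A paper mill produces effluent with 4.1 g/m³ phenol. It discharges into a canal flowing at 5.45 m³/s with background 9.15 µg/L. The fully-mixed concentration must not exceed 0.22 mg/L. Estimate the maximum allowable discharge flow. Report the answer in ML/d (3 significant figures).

25.6 ML/d

9.15 µg/L = 0.00915 mg/L.
Mass balance at complete mixing: C_std·(Q_w + Q_r) = Q_w·C_e + Q_r·C_b.
Rearranging, Q_w = Q_r·(C_std − C_b)/(C_e − C_std) = 5.45·(0.22 − 0.00915) / (4.1 − 0.22) = 0.2962 m³/s.
= 25.59 ML/d.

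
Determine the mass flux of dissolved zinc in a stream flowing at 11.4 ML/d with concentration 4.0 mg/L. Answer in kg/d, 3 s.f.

11.4 ML/d = 0.1319 m³/s.
Mass flux = Q·C = 0.1319 m³/s × 4 g/m³ = 0.5278 g/s.
= 0.5278 g/s × 86.4 = 45.6 kg/d.

45.6 kg/d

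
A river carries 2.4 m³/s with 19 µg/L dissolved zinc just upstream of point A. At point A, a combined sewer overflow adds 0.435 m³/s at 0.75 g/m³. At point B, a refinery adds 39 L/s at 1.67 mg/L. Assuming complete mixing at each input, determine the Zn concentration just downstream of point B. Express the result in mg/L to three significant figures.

0.152 mg/L

19 µg/L = 0.019 mg/L.
After input A: C = (2.4·0.019 + 0.435·0.75) / 2.835 = 0.1312 mg/L.
39 L/s = 0.039 m³/s.
After input B: C = (2.835·0.1312 + 0.039·1.67) / 2.874 = 0.152 mg/L.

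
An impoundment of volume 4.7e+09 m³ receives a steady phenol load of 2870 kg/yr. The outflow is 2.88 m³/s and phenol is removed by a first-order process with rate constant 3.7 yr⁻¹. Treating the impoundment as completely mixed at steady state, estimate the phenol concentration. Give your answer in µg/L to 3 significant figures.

0.164 µg/L

Outflow Q = 2.88 m³/s × 3.156e+07 s/yr = 9.089e+07 m³/yr.
Steady-state CSTR mass balance: W = Q·C + k·V·C, so C = W/(Q + kV).
Q + kV = 9.089e+07 + 3.7·4.7e+09 = 1.748e+10 m³/yr.
C = 2870/1.748e+10 = 1.642e-07 kg/m³ = 0.0001642 mg/L = 0.1642 µg/L.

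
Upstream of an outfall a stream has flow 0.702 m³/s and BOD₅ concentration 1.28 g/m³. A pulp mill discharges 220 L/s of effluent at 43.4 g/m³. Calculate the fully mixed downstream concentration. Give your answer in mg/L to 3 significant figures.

11.3 mg/L

220 L/s = 0.22 m³/s.
Flow-weighted mixing gives C = (0.22·43.4 + 0.702·1.28) / (0.22 + 0.702) = 10.45/0.922 = 11.33 mg/L.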